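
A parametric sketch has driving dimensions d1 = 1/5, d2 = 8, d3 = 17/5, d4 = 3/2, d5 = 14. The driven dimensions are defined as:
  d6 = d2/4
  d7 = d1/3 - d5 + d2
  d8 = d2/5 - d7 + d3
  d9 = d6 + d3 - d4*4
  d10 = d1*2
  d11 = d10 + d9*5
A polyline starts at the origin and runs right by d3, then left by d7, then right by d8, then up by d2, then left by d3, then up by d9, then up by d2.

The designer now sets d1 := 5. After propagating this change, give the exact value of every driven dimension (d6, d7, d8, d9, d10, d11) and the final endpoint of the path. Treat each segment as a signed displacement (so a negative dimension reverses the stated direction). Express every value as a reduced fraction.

d6 = 2
d7 = -13/3
d8 = 28/3
d9 = -3/5
d10 = 10
d11 = 7
endpoint = (41/3, 77/5)

Apply edit: d1 := 5
  d6 = d2/4 = 2
  d7 = d1/3 - d5 + d2 = -13/3
  d8 = d2/5 - d7 + d3 = 28/3
  d9 = d6 + d3 - d4*4 = -3/5
  d10 = d1*2 = 10
  d11 = d10 + d9*5 = 7
Walk from origin (0, 0):
  seg 1: right by d3 = 17/5 → (17/5, 0)
  seg 2: left by d7 = -13/3 → (116/15, 0)
  seg 3: right by d8 = 28/3 → (256/15, 0)
  seg 4: up by d2 = 8 → (256/15, 8)
  seg 5: left by d3 = 17/5 → (41/3, 8)
  seg 6: up by d9 = -3/5 → (41/3, 37/5)
  seg 7: up by d2 = 8 → (41/3, 77/5)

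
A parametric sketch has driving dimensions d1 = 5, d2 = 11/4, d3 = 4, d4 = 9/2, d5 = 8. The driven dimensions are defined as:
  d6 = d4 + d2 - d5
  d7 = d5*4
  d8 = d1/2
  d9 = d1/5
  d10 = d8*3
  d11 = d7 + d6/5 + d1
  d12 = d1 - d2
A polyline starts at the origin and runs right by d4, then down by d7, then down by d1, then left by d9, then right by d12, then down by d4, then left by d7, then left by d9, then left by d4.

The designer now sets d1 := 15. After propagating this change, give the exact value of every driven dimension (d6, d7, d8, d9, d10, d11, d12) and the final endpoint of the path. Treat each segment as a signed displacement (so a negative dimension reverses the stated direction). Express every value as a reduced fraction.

Apply edit: d1 := 15
  d6 = d4 + d2 - d5 = -3/4
  d7 = d5*4 = 32
  d8 = d1/2 = 15/2
  d9 = d1/5 = 3
  d10 = d8*3 = 45/2
  d11 = d7 + d6/5 + d1 = 937/20
  d12 = d1 - d2 = 49/4
Walk from origin (0, 0):
  seg 1: right by d4 = 9/2 → (9/2, 0)
  seg 2: down by d7 = 32 → (9/2, -32)
  seg 3: down by d1 = 15 → (9/2, -47)
  seg 4: left by d9 = 3 → (3/2, -47)
  seg 5: right by d12 = 49/4 → (55/4, -47)
  seg 6: down by d4 = 9/2 → (55/4, -103/2)
  seg 7: left by d7 = 32 → (-73/4, -103/2)
  seg 8: left by d9 = 3 → (-85/4, -103/2)
  seg 9: left by d4 = 9/2 → (-103/4, -103/2)

d6 = -3/4
d7 = 32
d8 = 15/2
d9 = 3
d10 = 45/2
d11 = 937/20
d12 = 49/4
endpoint = (-103/4, -103/2)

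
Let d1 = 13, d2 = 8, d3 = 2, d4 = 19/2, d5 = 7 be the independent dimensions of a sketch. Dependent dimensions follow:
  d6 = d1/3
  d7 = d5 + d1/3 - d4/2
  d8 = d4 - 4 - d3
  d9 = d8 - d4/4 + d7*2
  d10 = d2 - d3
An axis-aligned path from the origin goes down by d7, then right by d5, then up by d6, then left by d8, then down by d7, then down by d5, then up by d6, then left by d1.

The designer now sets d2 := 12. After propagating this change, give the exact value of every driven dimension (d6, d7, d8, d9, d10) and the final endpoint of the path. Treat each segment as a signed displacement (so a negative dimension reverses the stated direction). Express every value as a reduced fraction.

Apply edit: d2 := 12
  d6 = d1/3 = 13/3
  d7 = d5 + d1/3 - d4/2 = 79/12
  d8 = d4 - 4 - d3 = 7/2
  d9 = d8 - d4/4 + d7*2 = 343/24
  d10 = d2 - d3 = 10
Walk from origin (0, 0):
  seg 1: down by d7 = 79/12 → (0, -79/12)
  seg 2: right by d5 = 7 → (7, -79/12)
  seg 3: up by d6 = 13/3 → (7, -9/4)
  seg 4: left by d8 = 7/2 → (7/2, -9/4)
  seg 5: down by d7 = 79/12 → (7/2, -53/6)
  seg 6: down by d5 = 7 → (7/2, -95/6)
  seg 7: up by d6 = 13/3 → (7/2, -23/2)
  seg 8: left by d1 = 13 → (-19/2, -23/2)

d6 = 13/3
d7 = 79/12
d8 = 7/2
d9 = 343/24
d10 = 10
endpoint = (-19/2, -23/2)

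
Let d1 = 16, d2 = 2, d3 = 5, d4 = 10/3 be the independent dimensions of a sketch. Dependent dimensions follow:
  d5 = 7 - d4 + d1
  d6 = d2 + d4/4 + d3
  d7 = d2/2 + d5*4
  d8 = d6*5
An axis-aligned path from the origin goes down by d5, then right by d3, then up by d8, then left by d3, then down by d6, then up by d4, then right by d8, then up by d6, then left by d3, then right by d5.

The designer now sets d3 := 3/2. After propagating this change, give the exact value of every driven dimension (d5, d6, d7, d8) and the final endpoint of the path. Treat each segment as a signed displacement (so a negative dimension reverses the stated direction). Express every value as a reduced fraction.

Apply edit: d3 := 3/2
  d5 = 7 - d4 + d1 = 59/3
  d6 = d2 + d4/4 + d3 = 13/3
  d7 = d2/2 + d5*4 = 239/3
  d8 = d6*5 = 65/3
Walk from origin (0, 0):
  seg 1: down by d5 = 59/3 → (0, -59/3)
  seg 2: right by d3 = 3/2 → (3/2, -59/3)
  seg 3: up by d8 = 65/3 → (3/2, 2)
  seg 4: left by d3 = 3/2 → (0, 2)
  seg 5: down by d6 = 13/3 → (0, -7/3)
  seg 6: up by d4 = 10/3 → (0, 1)
  seg 7: right by d8 = 65/3 → (65/3, 1)
  seg 8: up by d6 = 13/3 → (65/3, 16/3)
  seg 9: left by d3 = 3/2 → (121/6, 16/3)
  seg 10: right by d5 = 59/3 → (239/6, 16/3)

d5 = 59/3
d6 = 13/3
d7 = 239/3
d8 = 65/3
endpoint = (239/6, 16/3)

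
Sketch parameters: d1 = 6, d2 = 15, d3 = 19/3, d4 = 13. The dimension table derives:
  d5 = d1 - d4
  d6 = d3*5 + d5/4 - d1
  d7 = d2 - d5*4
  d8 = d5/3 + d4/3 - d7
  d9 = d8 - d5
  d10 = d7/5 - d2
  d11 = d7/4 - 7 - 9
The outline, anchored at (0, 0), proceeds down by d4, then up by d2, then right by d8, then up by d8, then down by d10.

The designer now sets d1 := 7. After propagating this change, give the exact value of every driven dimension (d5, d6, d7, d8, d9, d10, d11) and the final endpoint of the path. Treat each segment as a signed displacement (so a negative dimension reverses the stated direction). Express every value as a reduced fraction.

d5 = -6
d6 = 139/6
d7 = 39
d8 = -110/3
d9 = -92/3
d10 = -36/5
d11 = -25/4
endpoint = (-110/3, -412/15)

Apply edit: d1 := 7
  d5 = d1 - d4 = -6
  d6 = d3*5 + d5/4 - d1 = 139/6
  d7 = d2 - d5*4 = 39
  d8 = d5/3 + d4/3 - d7 = -110/3
  d9 = d8 - d5 = -92/3
  d10 = d7/5 - d2 = -36/5
  d11 = d7/4 - 7 - 9 = -25/4
Walk from origin (0, 0):
  seg 1: down by d4 = 13 → (0, -13)
  seg 2: up by d2 = 15 → (0, 2)
  seg 3: right by d8 = -110/3 → (-110/3, 2)
  seg 4: up by d8 = -110/3 → (-110/3, -104/3)
  seg 5: down by d10 = -36/5 → (-110/3, -412/15)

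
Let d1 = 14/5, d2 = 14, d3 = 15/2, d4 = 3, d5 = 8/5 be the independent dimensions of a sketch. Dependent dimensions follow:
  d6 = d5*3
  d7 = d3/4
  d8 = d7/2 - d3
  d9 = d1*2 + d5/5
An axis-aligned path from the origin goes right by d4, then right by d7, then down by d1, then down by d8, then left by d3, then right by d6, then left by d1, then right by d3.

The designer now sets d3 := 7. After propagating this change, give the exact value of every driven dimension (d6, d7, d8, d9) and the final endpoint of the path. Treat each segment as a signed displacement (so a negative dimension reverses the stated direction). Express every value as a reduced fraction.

Apply edit: d3 := 7
  d6 = d5*3 = 24/5
  d7 = d3/4 = 7/4
  d8 = d7/2 - d3 = -49/8
  d9 = d1*2 + d5/5 = 148/25
Walk from origin (0, 0):
  seg 1: right by d4 = 3 → (3, 0)
  seg 2: right by d7 = 7/4 → (19/4, 0)
  seg 3: down by d1 = 14/5 → (19/4, -14/5)
  seg 4: down by d8 = -49/8 → (19/4, 133/40)
  seg 5: left by d3 = 7 → (-9/4, 133/40)
  seg 6: right by d6 = 24/5 → (51/20, 133/40)
  seg 7: left by d1 = 14/5 → (-1/4, 133/40)
  seg 8: right by d3 = 7 → (27/4, 133/40)

d6 = 24/5
d7 = 7/4
d8 = -49/8
d9 = 148/25
endpoint = (27/4, 133/40)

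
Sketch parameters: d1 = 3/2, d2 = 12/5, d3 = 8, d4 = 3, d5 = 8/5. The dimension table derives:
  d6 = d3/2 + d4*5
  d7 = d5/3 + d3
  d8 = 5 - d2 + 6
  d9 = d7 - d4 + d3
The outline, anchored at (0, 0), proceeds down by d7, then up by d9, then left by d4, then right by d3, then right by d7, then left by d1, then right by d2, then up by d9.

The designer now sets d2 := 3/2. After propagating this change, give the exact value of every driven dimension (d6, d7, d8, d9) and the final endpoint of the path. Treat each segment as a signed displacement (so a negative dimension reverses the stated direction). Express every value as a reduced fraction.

d6 = 19
d7 = 128/15
d8 = 19/2
d9 = 203/15
endpoint = (203/15, 278/15)

Apply edit: d2 := 3/2
  d6 = d3/2 + d4*5 = 19
  d7 = d5/3 + d3 = 128/15
  d8 = 5 - d2 + 6 = 19/2
  d9 = d7 - d4 + d3 = 203/15
Walk from origin (0, 0):
  seg 1: down by d7 = 128/15 → (0, -128/15)
  seg 2: up by d9 = 203/15 → (0, 5)
  seg 3: left by d4 = 3 → (-3, 5)
  seg 4: right by d3 = 8 → (5, 5)
  seg 5: right by d7 = 128/15 → (203/15, 5)
  seg 6: left by d1 = 3/2 → (361/30, 5)
  seg 7: right by d2 = 3/2 → (203/15, 5)
  seg 8: up by d9 = 203/15 → (203/15, 278/15)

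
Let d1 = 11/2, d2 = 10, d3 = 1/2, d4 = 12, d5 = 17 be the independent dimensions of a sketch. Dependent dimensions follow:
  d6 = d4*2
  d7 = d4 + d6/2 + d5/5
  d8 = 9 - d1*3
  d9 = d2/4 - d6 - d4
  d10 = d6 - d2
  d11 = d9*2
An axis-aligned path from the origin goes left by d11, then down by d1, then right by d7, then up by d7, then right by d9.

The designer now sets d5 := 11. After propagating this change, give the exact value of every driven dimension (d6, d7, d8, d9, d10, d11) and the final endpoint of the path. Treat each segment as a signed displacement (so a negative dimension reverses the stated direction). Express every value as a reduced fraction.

d6 = 24
d7 = 131/5
d8 = -15/2
d9 = -67/2
d10 = 14
d11 = -67
endpoint = (597/10, 207/10)

Apply edit: d5 := 11
  d6 = d4*2 = 24
  d7 = d4 + d6/2 + d5/5 = 131/5
  d8 = 9 - d1*3 = -15/2
  d9 = d2/4 - d6 - d4 = -67/2
  d10 = d6 - d2 = 14
  d11 = d9*2 = -67
Walk from origin (0, 0):
  seg 1: left by d11 = -67 → (67, 0)
  seg 2: down by d1 = 11/2 → (67, -11/2)
  seg 3: right by d7 = 131/5 → (466/5, -11/2)
  seg 4: up by d7 = 131/5 → (466/5, 207/10)
  seg 5: right by d9 = -67/2 → (597/10, 207/10)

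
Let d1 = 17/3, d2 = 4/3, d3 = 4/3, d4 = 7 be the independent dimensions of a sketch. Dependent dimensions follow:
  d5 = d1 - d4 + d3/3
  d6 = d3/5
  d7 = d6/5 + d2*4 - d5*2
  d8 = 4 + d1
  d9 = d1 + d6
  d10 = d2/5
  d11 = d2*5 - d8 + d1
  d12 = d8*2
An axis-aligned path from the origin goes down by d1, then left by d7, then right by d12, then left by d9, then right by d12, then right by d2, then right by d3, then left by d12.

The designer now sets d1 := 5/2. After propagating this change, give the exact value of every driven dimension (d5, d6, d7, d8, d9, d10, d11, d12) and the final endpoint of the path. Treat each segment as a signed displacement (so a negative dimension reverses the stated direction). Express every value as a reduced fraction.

Apply edit: d1 := 5/2
  d5 = d1 - d4 + d3/3 = -73/18
  d6 = d3/5 = 4/15
  d7 = d6/5 + d2*4 - d5*2 = 3037/225
  d8 = 4 + d1 = 13/2
  d9 = d1 + d6 = 83/30
  d10 = d2/5 = 4/15
  d11 = d2*5 - d8 + d1 = 8/3
  d12 = d8*2 = 13
Walk from origin (0, 0):
  seg 1: down by d1 = 5/2 → (0, -5/2)
  seg 2: left by d7 = 3037/225 → (-3037/225, -5/2)
  seg 3: right by d12 = 13 → (-112/225, -5/2)
  seg 4: left by d9 = 83/30 → (-1469/450, -5/2)
  seg 5: right by d12 = 13 → (4381/450, -5/2)
  seg 6: right by d2 = 4/3 → (4981/450, -5/2)
  seg 7: right by d3 = 4/3 → (5581/450, -5/2)
  seg 8: left by d12 = 13 → (-269/450, -5/2)

d5 = -73/18
d6 = 4/15
d7 = 3037/225
d8 = 13/2
d9 = 83/30
d10 = 4/15
d11 = 8/3
d12 = 13
endpoint = (-269/450, -5/2)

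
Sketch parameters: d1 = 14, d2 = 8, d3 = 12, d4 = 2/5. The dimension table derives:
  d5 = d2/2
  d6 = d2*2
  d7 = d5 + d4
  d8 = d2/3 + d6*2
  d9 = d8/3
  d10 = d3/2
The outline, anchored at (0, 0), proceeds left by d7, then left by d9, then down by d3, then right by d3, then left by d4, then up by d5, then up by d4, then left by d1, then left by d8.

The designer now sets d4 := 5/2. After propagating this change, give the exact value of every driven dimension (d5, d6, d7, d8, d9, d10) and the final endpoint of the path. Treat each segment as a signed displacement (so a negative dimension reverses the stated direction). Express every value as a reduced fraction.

d5 = 4
d6 = 16
d7 = 13/2
d8 = 104/3
d9 = 104/9
d10 = 6
endpoint = (-515/9, -11/2)

Apply edit: d4 := 5/2
  d5 = d2/2 = 4
  d6 = d2*2 = 16
  d7 = d5 + d4 = 13/2
  d8 = d2/3 + d6*2 = 104/3
  d9 = d8/3 = 104/9
  d10 = d3/2 = 6
Walk from origin (0, 0):
  seg 1: left by d7 = 13/2 → (-13/2, 0)
  seg 2: left by d9 = 104/9 → (-325/18, 0)
  seg 3: down by d3 = 12 → (-325/18, -12)
  seg 4: right by d3 = 12 → (-109/18, -12)
  seg 5: left by d4 = 5/2 → (-77/9, -12)
  seg 6: up by d5 = 4 → (-77/9, -8)
  seg 7: up by d4 = 5/2 → (-77/9, -11/2)
  seg 8: left by d1 = 14 → (-203/9, -11/2)
  seg 9: left by d8 = 104/3 → (-515/9, -11/2)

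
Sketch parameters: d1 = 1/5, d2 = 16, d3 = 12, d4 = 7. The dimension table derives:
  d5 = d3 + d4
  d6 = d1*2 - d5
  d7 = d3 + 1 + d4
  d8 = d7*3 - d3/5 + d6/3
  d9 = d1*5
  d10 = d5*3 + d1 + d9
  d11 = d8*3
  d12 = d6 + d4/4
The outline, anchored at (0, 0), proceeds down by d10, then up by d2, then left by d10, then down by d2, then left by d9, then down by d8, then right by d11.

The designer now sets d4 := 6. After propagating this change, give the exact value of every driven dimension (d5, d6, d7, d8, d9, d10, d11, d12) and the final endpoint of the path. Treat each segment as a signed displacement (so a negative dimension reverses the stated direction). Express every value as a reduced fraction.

d5 = 18
d6 = -88/5
d7 = 19
d8 = 731/15
d9 = 1
d10 = 276/5
d11 = 731/5
d12 = -161/10
endpoint = (90, -1559/15)

Apply edit: d4 := 6
  d5 = d3 + d4 = 18
  d6 = d1*2 - d5 = -88/5
  d7 = d3 + 1 + d4 = 19
  d8 = d7*3 - d3/5 + d6/3 = 731/15
  d9 = d1*5 = 1
  d10 = d5*3 + d1 + d9 = 276/5
  d11 = d8*3 = 731/5
  d12 = d6 + d4/4 = -161/10
Walk from origin (0, 0):
  seg 1: down by d10 = 276/5 → (0, -276/5)
  seg 2: up by d2 = 16 → (0, -196/5)
  seg 3: left by d10 = 276/5 → (-276/5, -196/5)
  seg 4: down by d2 = 16 → (-276/5, -276/5)
  seg 5: left by d9 = 1 → (-281/5, -276/5)
  seg 6: down by d8 = 731/15 → (-281/5, -1559/15)
  seg 7: right by d11 = 731/5 → (90, -1559/15)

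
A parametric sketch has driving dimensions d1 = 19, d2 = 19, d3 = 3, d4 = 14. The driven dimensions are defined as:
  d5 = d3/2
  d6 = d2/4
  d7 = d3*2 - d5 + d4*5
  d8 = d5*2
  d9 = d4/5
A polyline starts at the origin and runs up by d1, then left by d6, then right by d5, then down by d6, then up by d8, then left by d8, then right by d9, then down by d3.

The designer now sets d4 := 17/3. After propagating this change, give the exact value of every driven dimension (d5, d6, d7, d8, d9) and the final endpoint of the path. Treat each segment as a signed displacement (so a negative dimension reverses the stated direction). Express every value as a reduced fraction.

Apply edit: d4 := 17/3
  d5 = d3/2 = 3/2
  d6 = d2/4 = 19/4
  d7 = d3*2 - d5 + d4*5 = 197/6
  d8 = d5*2 = 3
  d9 = d4/5 = 17/15
Walk from origin (0, 0):
  seg 1: up by d1 = 19 → (0, 19)
  seg 2: left by d6 = 19/4 → (-19/4, 19)
  seg 3: right by d5 = 3/2 → (-13/4, 19)
  seg 4: down by d6 = 19/4 → (-13/4, 57/4)
  seg 5: up by d8 = 3 → (-13/4, 69/4)
  seg 6: left by d8 = 3 → (-25/4, 69/4)
  seg 7: right by d9 = 17/15 → (-307/60, 69/4)
  seg 8: down by d3 = 3 → (-307/60, 57/4)

d5 = 3/2
d6 = 19/4
d7 = 197/6
d8 = 3
d9 = 17/15
endpoint = (-307/60, 57/4)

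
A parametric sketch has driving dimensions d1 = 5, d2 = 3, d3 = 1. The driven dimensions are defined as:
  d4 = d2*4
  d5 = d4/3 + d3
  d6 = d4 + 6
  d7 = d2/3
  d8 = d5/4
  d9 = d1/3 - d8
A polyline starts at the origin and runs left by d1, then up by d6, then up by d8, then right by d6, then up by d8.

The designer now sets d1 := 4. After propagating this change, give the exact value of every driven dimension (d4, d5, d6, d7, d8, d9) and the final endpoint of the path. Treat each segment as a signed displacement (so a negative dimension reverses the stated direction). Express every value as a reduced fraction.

Apply edit: d1 := 4
  d4 = d2*4 = 12
  d5 = d4/3 + d3 = 5
  d6 = d4 + 6 = 18
  d7 = d2/3 = 1
  d8 = d5/4 = 5/4
  d9 = d1/3 - d8 = 1/12
Walk from origin (0, 0):
  seg 1: left by d1 = 4 → (-4, 0)
  seg 2: up by d6 = 18 → (-4, 18)
  seg 3: up by d8 = 5/4 → (-4, 77/4)
  seg 4: right by d6 = 18 → (14, 77/4)
  seg 5: up by d8 = 5/4 → (14, 41/2)

d4 = 12
d5 = 5
d6 = 18
d7 = 1
d8 = 5/4
d9 = 1/12
endpoint = (14, 41/2)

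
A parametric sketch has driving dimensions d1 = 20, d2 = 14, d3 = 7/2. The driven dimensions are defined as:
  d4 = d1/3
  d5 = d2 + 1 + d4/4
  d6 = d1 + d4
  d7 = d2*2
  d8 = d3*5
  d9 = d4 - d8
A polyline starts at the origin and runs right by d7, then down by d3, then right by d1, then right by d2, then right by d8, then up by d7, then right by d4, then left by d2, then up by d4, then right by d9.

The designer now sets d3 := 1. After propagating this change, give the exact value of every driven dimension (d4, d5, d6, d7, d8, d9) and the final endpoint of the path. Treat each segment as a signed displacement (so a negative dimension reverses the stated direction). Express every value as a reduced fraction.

d4 = 20/3
d5 = 50/3
d6 = 80/3
d7 = 28
d8 = 5
d9 = 5/3
endpoint = (184/3, 101/3)

Apply edit: d3 := 1
  d4 = d1/3 = 20/3
  d5 = d2 + 1 + d4/4 = 50/3
  d6 = d1 + d4 = 80/3
  d7 = d2*2 = 28
  d8 = d3*5 = 5
  d9 = d4 - d8 = 5/3
Walk from origin (0, 0):
  seg 1: right by d7 = 28 → (28, 0)
  seg 2: down by d3 = 1 → (28, -1)
  seg 3: right by d1 = 20 → (48, -1)
  seg 4: right by d2 = 14 → (62, -1)
  seg 5: right by d8 = 5 → (67, -1)
  seg 6: up by d7 = 28 → (67, 27)
  seg 7: right by d4 = 20/3 → (221/3, 27)
  seg 8: left by d2 = 14 → (179/3, 27)
  seg 9: up by d4 = 20/3 → (179/3, 101/3)
  seg 10: right by d9 = 5/3 → (184/3, 101/3)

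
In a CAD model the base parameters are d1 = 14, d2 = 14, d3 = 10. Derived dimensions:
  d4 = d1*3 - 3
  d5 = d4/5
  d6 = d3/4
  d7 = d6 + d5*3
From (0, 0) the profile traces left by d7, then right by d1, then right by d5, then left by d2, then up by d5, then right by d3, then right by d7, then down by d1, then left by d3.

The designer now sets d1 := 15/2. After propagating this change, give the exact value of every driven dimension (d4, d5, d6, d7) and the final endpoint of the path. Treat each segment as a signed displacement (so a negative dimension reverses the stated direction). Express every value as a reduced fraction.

Apply edit: d1 := 15/2
  d4 = d1*3 - 3 = 39/2
  d5 = d4/5 = 39/10
  d6 = d3/4 = 5/2
  d7 = d6 + d5*3 = 71/5
Walk from origin (0, 0):
  seg 1: left by d7 = 71/5 → (-71/5, 0)
  seg 2: right by d1 = 15/2 → (-67/10, 0)
  seg 3: right by d5 = 39/10 → (-14/5, 0)
  seg 4: left by d2 = 14 → (-84/5, 0)
  seg 5: up by d5 = 39/10 → (-84/5, 39/10)
  seg 6: right by d3 = 10 → (-34/5, 39/10)
  seg 7: right by d7 = 71/5 → (37/5, 39/10)
  seg 8: down by d1 = 15/2 → (37/5, -18/5)
  seg 9: left by d3 = 10 → (-13/5, -18/5)

d4 = 39/2
d5 = 39/10
d6 = 5/2
d7 = 71/5
endpoint = (-13/5, -18/5)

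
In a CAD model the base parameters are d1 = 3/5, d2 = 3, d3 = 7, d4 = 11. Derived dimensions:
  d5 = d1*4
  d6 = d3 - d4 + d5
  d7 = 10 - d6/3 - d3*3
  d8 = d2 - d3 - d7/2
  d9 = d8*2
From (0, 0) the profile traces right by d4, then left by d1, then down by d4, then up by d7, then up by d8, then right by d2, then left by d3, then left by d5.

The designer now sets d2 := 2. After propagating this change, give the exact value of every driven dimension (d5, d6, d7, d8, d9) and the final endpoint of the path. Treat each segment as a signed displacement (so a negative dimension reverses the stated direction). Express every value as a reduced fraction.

Apply edit: d2 := 2
  d5 = d1*4 = 12/5
  d6 = d3 - d4 + d5 = -8/5
  d7 = 10 - d6/3 - d3*3 = -157/15
  d8 = d2 - d3 - d7/2 = 7/30
  d9 = d8*2 = 7/15
Walk from origin (0, 0):
  seg 1: right by d4 = 11 → (11, 0)
  seg 2: left by d1 = 3/5 → (52/5, 0)
  seg 3: down by d4 = 11 → (52/5, -11)
  seg 4: up by d7 = -157/15 → (52/5, -322/15)
  seg 5: up by d8 = 7/30 → (52/5, -637/30)
  seg 6: right by d2 = 2 → (62/5, -637/30)
  seg 7: left by d3 = 7 → (27/5, -637/30)
  seg 8: left by d5 = 12/5 → (3, -637/30)

d5 = 12/5
d6 = -8/5
d7 = -157/15
d8 = 7/30
d9 = 7/15
endpoint = (3, -637/30)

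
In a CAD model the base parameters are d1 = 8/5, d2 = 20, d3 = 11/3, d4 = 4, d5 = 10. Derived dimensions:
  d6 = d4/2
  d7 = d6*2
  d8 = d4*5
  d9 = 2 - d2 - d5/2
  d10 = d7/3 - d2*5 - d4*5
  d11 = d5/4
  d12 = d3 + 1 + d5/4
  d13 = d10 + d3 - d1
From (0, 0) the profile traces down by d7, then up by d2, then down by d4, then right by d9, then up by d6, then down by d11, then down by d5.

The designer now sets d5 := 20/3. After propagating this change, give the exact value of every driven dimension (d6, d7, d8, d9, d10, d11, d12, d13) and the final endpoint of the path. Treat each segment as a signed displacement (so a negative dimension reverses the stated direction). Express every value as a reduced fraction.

Apply edit: d5 := 20/3
  d6 = d4/2 = 2
  d7 = d6*2 = 4
  d8 = d4*5 = 20
  d9 = 2 - d2 - d5/2 = -64/3
  d10 = d7/3 - d2*5 - d4*5 = -356/3
  d11 = d5/4 = 5/3
  d12 = d3 + 1 + d5/4 = 19/3
  d13 = d10 + d3 - d1 = -583/5
Walk from origin (0, 0):
  seg 1: down by d7 = 4 → (0, -4)
  seg 2: up by d2 = 20 → (0, 16)
  seg 3: down by d4 = 4 → (0, 12)
  seg 4: right by d9 = -64/3 → (-64/3, 12)
  seg 5: up by d6 = 2 → (-64/3, 14)
  seg 6: down by d11 = 5/3 → (-64/3, 37/3)
  seg 7: down by d5 = 20/3 → (-64/3, 17/3)

d6 = 2
d7 = 4
d8 = 20
d9 = -64/3
d10 = -356/3
d11 = 5/3
d12 = 19/3
d13 = -583/5
endpoint = (-64/3, 17/3)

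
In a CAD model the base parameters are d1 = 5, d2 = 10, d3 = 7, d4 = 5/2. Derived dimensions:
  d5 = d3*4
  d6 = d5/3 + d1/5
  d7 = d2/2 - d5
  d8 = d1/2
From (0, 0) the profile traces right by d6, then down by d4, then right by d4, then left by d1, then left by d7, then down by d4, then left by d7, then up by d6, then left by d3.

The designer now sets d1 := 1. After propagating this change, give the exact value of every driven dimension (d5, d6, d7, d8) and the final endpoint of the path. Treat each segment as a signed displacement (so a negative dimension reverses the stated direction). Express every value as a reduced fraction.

d5 = 28
d6 = 143/15
d7 = -23
d8 = 1/2
endpoint = (1501/30, 68/15)

Apply edit: d1 := 1
  d5 = d3*4 = 28
  d6 = d5/3 + d1/5 = 143/15
  d7 = d2/2 - d5 = -23
  d8 = d1/2 = 1/2
Walk from origin (0, 0):
  seg 1: right by d6 = 143/15 → (143/15, 0)
  seg 2: down by d4 = 5/2 → (143/15, -5/2)
  seg 3: right by d4 = 5/2 → (361/30, -5/2)
  seg 4: left by d1 = 1 → (331/30, -5/2)
  seg 5: left by d7 = -23 → (1021/30, -5/2)
  seg 6: down by d4 = 5/2 → (1021/30, -5)
  seg 7: left by d7 = -23 → (1711/30, -5)
  seg 8: up by d6 = 143/15 → (1711/30, 68/15)
  seg 9: left by d3 = 7 → (1501/30, 68/15)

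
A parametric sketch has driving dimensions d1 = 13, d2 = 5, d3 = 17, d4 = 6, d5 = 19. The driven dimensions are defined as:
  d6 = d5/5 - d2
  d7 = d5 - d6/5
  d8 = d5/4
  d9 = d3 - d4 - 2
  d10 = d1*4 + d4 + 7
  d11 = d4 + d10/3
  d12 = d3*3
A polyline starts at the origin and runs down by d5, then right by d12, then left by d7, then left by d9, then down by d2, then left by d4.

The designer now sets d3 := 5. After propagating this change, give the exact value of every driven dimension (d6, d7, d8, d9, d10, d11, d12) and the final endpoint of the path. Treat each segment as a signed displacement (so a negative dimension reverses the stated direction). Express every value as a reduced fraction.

Apply edit: d3 := 5
  d6 = d5/5 - d2 = -6/5
  d7 = d5 - d6/5 = 481/25
  d8 = d5/4 = 19/4
  d9 = d3 - d4 - 2 = -3
  d10 = d1*4 + d4 + 7 = 65
  d11 = d4 + d10/3 = 83/3
  d12 = d3*3 = 15
Walk from origin (0, 0):
  seg 1: down by d5 = 19 → (0, -19)
  seg 2: right by d12 = 15 → (15, -19)
  seg 3: left by d7 = 481/25 → (-106/25, -19)
  seg 4: left by d9 = -3 → (-31/25, -19)
  seg 5: down by d2 = 5 → (-31/25, -24)
  seg 6: left by d4 = 6 → (-181/25, -24)

d6 = -6/5
d7 = 481/25
d8 = 19/4
d9 = -3
d10 = 65
d11 = 83/3
d12 = 15
endpoint = (-181/25, -24)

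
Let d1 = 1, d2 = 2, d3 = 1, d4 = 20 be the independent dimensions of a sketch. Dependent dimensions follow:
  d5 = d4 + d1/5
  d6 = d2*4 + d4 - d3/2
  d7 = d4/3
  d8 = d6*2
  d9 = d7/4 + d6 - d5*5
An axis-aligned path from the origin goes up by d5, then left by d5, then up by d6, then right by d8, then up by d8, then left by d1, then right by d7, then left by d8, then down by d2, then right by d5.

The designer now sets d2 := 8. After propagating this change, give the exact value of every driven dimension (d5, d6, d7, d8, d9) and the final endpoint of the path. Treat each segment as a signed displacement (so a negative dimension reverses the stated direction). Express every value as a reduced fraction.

d5 = 101/5
d6 = 103/2
d7 = 20/3
d8 = 103
d9 = -287/6
endpoint = (17/3, 1667/10)

Apply edit: d2 := 8
  d5 = d4 + d1/5 = 101/5
  d6 = d2*4 + d4 - d3/2 = 103/2
  d7 = d4/3 = 20/3
  d8 = d6*2 = 103
  d9 = d7/4 + d6 - d5*5 = -287/6
Walk from origin (0, 0):
  seg 1: up by d5 = 101/5 → (0, 101/5)
  seg 2: left by d5 = 101/5 → (-101/5, 101/5)
  seg 3: up by d6 = 103/2 → (-101/5, 717/10)
  seg 4: right by d8 = 103 → (414/5, 717/10)
  seg 5: up by d8 = 103 → (414/5, 1747/10)
  seg 6: left by d1 = 1 → (409/5, 1747/10)
  seg 7: right by d7 = 20/3 → (1327/15, 1747/10)
  seg 8: left by d8 = 103 → (-218/15, 1747/10)
  seg 9: down by d2 = 8 → (-218/15, 1667/10)
  seg 10: right by d5 = 101/5 → (17/3, 1667/10)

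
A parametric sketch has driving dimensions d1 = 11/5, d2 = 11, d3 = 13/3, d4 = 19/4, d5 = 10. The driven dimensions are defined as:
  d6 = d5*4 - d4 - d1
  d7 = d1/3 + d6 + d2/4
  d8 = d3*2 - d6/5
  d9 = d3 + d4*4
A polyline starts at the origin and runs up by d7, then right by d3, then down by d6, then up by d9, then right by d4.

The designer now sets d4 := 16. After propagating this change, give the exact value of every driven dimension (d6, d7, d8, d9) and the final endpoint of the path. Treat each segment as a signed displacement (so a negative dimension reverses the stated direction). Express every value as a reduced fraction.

Apply edit: d4 := 16
  d6 = d5*4 - d4 - d1 = 109/5
  d7 = d1/3 + d6 + d2/4 = 1517/60
  d8 = d3*2 - d6/5 = 323/75
  d9 = d3 + d4*4 = 205/3
Walk from origin (0, 0):
  seg 1: up by d7 = 1517/60 → (0, 1517/60)
  seg 2: right by d3 = 13/3 → (13/3, 1517/60)
  seg 3: down by d6 = 109/5 → (13/3, 209/60)
  seg 4: up by d9 = 205/3 → (13/3, 4309/60)
  seg 5: right by d4 = 16 → (61/3, 4309/60)

d6 = 109/5
d7 = 1517/60
d8 = 323/75
d9 = 205/3
endpoint = (61/3, 4309/60)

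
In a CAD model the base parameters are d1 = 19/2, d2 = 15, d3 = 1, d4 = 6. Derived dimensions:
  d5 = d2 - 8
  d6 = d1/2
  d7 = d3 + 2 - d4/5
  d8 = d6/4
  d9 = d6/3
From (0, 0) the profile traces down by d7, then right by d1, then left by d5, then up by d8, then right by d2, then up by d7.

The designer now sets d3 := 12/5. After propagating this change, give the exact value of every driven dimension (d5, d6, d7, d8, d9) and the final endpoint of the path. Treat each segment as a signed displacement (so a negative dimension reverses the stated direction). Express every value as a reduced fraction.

Apply edit: d3 := 12/5
  d5 = d2 - 8 = 7
  d6 = d1/2 = 19/4
  d7 = d3 + 2 - d4/5 = 16/5
  d8 = d6/4 = 19/16
  d9 = d6/3 = 19/12
Walk from origin (0, 0):
  seg 1: down by d7 = 16/5 → (0, -16/5)
  seg 2: right by d1 = 19/2 → (19/2, -16/5)
  seg 3: left by d5 = 7 → (5/2, -16/5)
  seg 4: up by d8 = 19/16 → (5/2, -161/80)
  seg 5: right by d2 = 15 → (35/2, -161/80)
  seg 6: up by d7 = 16/5 → (35/2, 19/16)

d5 = 7
d6 = 19/4
d7 = 16/5
d8 = 19/16
d9 = 19/12
endpoint = (35/2, 19/16)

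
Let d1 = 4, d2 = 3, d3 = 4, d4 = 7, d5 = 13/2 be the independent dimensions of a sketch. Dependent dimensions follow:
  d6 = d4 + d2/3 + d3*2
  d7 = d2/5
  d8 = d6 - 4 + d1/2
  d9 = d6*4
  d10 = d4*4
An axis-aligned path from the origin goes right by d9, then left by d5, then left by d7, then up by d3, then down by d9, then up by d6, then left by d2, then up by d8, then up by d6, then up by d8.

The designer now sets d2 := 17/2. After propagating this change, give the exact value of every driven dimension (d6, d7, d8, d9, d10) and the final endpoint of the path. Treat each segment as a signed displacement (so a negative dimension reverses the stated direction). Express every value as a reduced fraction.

d6 = 107/6
d7 = 17/10
d8 = 95/6
d9 = 214/3
d10 = 28
endpoint = (1639/30, 0)

Apply edit: d2 := 17/2
  d6 = d4 + d2/3 + d3*2 = 107/6
  d7 = d2/5 = 17/10
  d8 = d6 - 4 + d1/2 = 95/6
  d9 = d6*4 = 214/3
  d10 = d4*4 = 28
Walk from origin (0, 0):
  seg 1: right by d9 = 214/3 → (214/3, 0)
  seg 2: left by d5 = 13/2 → (389/6, 0)
  seg 3: left by d7 = 17/10 → (947/15, 0)
  seg 4: up by d3 = 4 → (947/15, 4)
  seg 5: down by d9 = 214/3 → (947/15, -202/3)
  seg 6: up by d6 = 107/6 → (947/15, -99/2)
  seg 7: left by d2 = 17/2 → (1639/30, -99/2)
  seg 8: up by d8 = 95/6 → (1639/30, -101/3)
  seg 9: up by d6 = 107/6 → (1639/30, -95/6)
  seg 10: up by d8 = 95/6 → (1639/30, 0)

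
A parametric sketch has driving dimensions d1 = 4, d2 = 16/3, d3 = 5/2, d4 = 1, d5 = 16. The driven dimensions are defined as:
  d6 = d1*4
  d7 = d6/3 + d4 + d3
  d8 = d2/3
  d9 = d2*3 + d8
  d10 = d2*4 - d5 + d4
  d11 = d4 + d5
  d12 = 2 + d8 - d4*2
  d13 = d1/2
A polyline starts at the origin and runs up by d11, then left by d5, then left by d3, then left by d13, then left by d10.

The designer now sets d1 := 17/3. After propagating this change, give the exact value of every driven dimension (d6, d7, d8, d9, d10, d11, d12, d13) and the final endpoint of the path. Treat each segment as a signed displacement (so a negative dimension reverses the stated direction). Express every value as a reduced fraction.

d6 = 68/3
d7 = 199/18
d8 = 16/9
d9 = 160/9
d10 = 19/3
d11 = 17
d12 = 16/9
d13 = 17/6
endpoint = (-83/3, 17)

Apply edit: d1 := 17/3
  d6 = d1*4 = 68/3
  d7 = d6/3 + d4 + d3 = 199/18
  d8 = d2/3 = 16/9
  d9 = d2*3 + d8 = 160/9
  d10 = d2*4 - d5 + d4 = 19/3
  d11 = d4 + d5 = 17
  d12 = 2 + d8 - d4*2 = 16/9
  d13 = d1/2 = 17/6
Walk from origin (0, 0):
  seg 1: up by d11 = 17 → (0, 17)
  seg 2: left by d5 = 16 → (-16, 17)
  seg 3: left by d3 = 5/2 → (-37/2, 17)
  seg 4: left by d13 = 17/6 → (-64/3, 17)
  seg 5: left by d10 = 19/3 → (-83/3, 17)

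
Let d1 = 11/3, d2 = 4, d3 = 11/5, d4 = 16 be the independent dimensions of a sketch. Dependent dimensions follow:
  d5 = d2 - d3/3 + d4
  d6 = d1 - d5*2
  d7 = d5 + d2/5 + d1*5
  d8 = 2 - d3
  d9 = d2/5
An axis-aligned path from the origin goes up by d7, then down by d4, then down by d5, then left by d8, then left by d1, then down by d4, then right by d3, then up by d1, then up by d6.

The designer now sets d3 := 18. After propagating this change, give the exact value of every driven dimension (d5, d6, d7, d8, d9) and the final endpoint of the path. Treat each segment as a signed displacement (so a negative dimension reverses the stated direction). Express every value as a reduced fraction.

Apply edit: d3 := 18
  d5 = d2 - d3/3 + d4 = 14
  d6 = d1 - d5*2 = -73/3
  d7 = d5 + d2/5 + d1*5 = 497/15
  d8 = 2 - d3 = -16
  d9 = d2/5 = 4/5
Walk from origin (0, 0):
  seg 1: up by d7 = 497/15 → (0, 497/15)
  seg 2: down by d4 = 16 → (0, 257/15)
  seg 3: down by d5 = 14 → (0, 47/15)
  seg 4: left by d8 = -16 → (16, 47/15)
  seg 5: left by d1 = 11/3 → (37/3, 47/15)
  seg 6: down by d4 = 16 → (37/3, -193/15)
  seg 7: right by d3 = 18 → (91/3, -193/15)
  seg 8: up by d1 = 11/3 → (91/3, -46/5)
  seg 9: up by d6 = -73/3 → (91/3, -503/15)

d5 = 14
d6 = -73/3
d7 = 497/15
d8 = -16
d9 = 4/5
endpoint = (91/3, -503/15)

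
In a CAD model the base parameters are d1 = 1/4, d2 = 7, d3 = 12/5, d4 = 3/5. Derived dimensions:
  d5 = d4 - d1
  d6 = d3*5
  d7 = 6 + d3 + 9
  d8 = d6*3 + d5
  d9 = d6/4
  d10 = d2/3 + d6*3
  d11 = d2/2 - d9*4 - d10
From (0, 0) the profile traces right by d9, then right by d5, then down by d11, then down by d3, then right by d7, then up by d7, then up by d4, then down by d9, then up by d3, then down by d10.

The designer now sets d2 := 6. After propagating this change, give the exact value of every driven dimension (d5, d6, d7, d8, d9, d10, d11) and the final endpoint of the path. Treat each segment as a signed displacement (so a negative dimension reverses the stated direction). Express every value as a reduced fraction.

Apply edit: d2 := 6
  d5 = d4 - d1 = 7/20
  d6 = d3*5 = 12
  d7 = 6 + d3 + 9 = 87/5
  d8 = d6*3 + d5 = 727/20
  d9 = d6/4 = 3
  d10 = d2/3 + d6*3 = 38
  d11 = d2/2 - d9*4 - d10 = -47
Walk from origin (0, 0):
  seg 1: right by d9 = 3 → (3, 0)
  seg 2: right by d5 = 7/20 → (67/20, 0)
  seg 3: down by d11 = -47 → (67/20, 47)
  seg 4: down by d3 = 12/5 → (67/20, 223/5)
  seg 5: right by d7 = 87/5 → (83/4, 223/5)
  seg 6: up by d7 = 87/5 → (83/4, 62)
  seg 7: up by d4 = 3/5 → (83/4, 313/5)
  seg 8: down by d9 = 3 → (83/4, 298/5)
  seg 9: up by d3 = 12/5 → (83/4, 62)
  seg 10: down by d10 = 38 → (83/4, 24)

d5 = 7/20
d6 = 12
d7 = 87/5
d8 = 727/20
d9 = 3
d10 = 38
d11 = -47
endpoint = (83/4, 24)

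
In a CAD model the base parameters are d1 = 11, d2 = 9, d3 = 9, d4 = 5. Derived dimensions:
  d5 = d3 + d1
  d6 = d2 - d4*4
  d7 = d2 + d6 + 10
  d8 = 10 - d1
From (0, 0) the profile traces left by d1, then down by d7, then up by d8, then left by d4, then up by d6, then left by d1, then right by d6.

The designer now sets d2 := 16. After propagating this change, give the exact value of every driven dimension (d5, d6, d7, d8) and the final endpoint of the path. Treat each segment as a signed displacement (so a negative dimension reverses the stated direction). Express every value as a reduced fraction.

d5 = 20
d6 = -4
d7 = 22
d8 = -1
endpoint = (-31, -27)

Apply edit: d2 := 16
  d5 = d3 + d1 = 20
  d6 = d2 - d4*4 = -4
  d7 = d2 + d6 + 10 = 22
  d8 = 10 - d1 = -1
Walk from origin (0, 0):
  seg 1: left by d1 = 11 → (-11, 0)
  seg 2: down by d7 = 22 → (-11, -22)
  seg 3: up by d8 = -1 → (-11, -23)
  seg 4: left by d4 = 5 → (-16, -23)
  seg 5: up by d6 = -4 → (-16, -27)
  seg 6: left by d1 = 11 → (-27, -27)
  seg 7: right by d6 = -4 → (-31, -27)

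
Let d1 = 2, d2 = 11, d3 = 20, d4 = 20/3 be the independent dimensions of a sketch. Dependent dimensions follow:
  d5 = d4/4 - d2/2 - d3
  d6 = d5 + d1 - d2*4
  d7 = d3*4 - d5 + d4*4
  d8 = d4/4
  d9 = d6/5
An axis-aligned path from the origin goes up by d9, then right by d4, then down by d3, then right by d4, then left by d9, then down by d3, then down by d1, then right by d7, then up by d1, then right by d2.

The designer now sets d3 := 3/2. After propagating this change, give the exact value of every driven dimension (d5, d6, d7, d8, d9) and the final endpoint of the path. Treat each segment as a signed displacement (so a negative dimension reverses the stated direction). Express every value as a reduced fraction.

d5 = -16/3
d6 = -142/3
d7 = 38
d8 = 5/3
d9 = -142/15
endpoint = (359/5, -187/15)

Apply edit: d3 := 3/2
  d5 = d4/4 - d2/2 - d3 = -16/3
  d6 = d5 + d1 - d2*4 = -142/3
  d7 = d3*4 - d5 + d4*4 = 38
  d8 = d4/4 = 5/3
  d9 = d6/5 = -142/15
Walk from origin (0, 0):
  seg 1: up by d9 = -142/15 → (0, -142/15)
  seg 2: right by d4 = 20/3 → (20/3, -142/15)
  seg 3: down by d3 = 3/2 → (20/3, -329/30)
  seg 4: right by d4 = 20/3 → (40/3, -329/30)
  seg 5: left by d9 = -142/15 → (114/5, -329/30)
  seg 6: down by d3 = 3/2 → (114/5, -187/15)
  seg 7: down by d1 = 2 → (114/5, -217/15)
  seg 8: right by d7 = 38 → (304/5, -217/15)
  seg 9: up by d1 = 2 → (304/5, -187/15)
  seg 10: right by d2 = 11 → (359/5, -187/15)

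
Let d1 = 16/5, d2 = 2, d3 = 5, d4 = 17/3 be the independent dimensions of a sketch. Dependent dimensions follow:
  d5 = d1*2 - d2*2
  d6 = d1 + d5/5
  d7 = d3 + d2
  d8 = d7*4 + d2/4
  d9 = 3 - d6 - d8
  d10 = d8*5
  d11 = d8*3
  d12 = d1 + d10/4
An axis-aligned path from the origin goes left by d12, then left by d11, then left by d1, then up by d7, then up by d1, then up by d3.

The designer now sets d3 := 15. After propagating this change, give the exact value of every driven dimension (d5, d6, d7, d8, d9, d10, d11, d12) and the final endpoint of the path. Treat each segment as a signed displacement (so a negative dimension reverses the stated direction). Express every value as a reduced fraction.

Apply edit: d3 := 15
  d5 = d1*2 - d2*2 = 12/5
  d6 = d1 + d5/5 = 92/25
  d7 = d3 + d2 = 17
  d8 = d7*4 + d2/4 = 137/2
  d9 = 3 - d6 - d8 = -3459/50
  d10 = d8*5 = 685/2
  d11 = d8*3 = 411/2
  d12 = d1 + d10/4 = 3553/40
Walk from origin (0, 0):
  seg 1: left by d12 = 3553/40 → (-3553/40, 0)
  seg 2: left by d11 = 411/2 → (-11773/40, 0)
  seg 3: left by d1 = 16/5 → (-11901/40, 0)
  seg 4: up by d7 = 17 → (-11901/40, 17)
  seg 5: up by d1 = 16/5 → (-11901/40, 101/5)
  seg 6: up by d3 = 15 → (-11901/40, 176/5)

d5 = 12/5
d6 = 92/25
d7 = 17
d8 = 137/2
d9 = -3459/50
d10 = 685/2
d11 = 411/2
d12 = 3553/40
endpoint = (-11901/40, 176/5)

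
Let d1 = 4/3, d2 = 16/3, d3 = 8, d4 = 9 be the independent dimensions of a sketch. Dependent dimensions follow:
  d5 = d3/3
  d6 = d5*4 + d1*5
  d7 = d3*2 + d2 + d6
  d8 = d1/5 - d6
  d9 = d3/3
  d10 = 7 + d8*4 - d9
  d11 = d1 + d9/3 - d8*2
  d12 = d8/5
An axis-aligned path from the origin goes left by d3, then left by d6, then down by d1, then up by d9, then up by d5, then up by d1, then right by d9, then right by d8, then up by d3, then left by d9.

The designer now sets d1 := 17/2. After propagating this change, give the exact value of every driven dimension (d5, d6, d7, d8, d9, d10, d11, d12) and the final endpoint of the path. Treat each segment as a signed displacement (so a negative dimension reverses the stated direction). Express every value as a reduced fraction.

Apply edit: d1 := 17/2
  d5 = d3/3 = 8/3
  d6 = d5*4 + d1*5 = 319/6
  d7 = d3*2 + d2 + d6 = 149/2
  d8 = d1/5 - d6 = -772/15
  d9 = d3/3 = 8/3
  d10 = 7 + d8*4 - d9 = -3023/15
  d11 = d1 + d9/3 - d8*2 = 10109/90
  d12 = d8/5 = -772/75
Walk from origin (0, 0):
  seg 1: left by d3 = 8 → (-8, 0)
  seg 2: left by d6 = 319/6 → (-367/6, 0)
  seg 3: down by d1 = 17/2 → (-367/6, -17/2)
  seg 4: up by d9 = 8/3 → (-367/6, -35/6)
  seg 5: up by d5 = 8/3 → (-367/6, -19/6)
  seg 6: up by d1 = 17/2 → (-367/6, 16/3)
  seg 7: right by d9 = 8/3 → (-117/2, 16/3)
  seg 8: right by d8 = -772/15 → (-3299/30, 16/3)
  seg 9: up by d3 = 8 → (-3299/30, 40/3)
  seg 10: left by d9 = 8/3 → (-3379/30, 40/3)

d5 = 8/3
d6 = 319/6
d7 = 149/2
d8 = -772/15
d9 = 8/3
d10 = -3023/15
d11 = 10109/90
d12 = -772/75
endpoint = (-3379/30, 40/3)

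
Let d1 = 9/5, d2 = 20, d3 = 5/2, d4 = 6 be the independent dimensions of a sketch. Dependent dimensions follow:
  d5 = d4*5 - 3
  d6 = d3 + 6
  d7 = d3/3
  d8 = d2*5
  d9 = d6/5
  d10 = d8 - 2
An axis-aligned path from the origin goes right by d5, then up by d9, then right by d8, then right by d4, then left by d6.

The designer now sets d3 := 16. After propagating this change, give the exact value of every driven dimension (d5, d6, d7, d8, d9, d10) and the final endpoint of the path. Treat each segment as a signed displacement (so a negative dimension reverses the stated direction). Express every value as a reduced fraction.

d5 = 27
d6 = 22
d7 = 16/3
d8 = 100
d9 = 22/5
d10 = 98
endpoint = (111, 22/5)

Apply edit: d3 := 16
  d5 = d4*5 - 3 = 27
  d6 = d3 + 6 = 22
  d7 = d3/3 = 16/3
  d8 = d2*5 = 100
  d9 = d6/5 = 22/5
  d10 = d8 - 2 = 98
Walk from origin (0, 0):
  seg 1: right by d5 = 27 → (27, 0)
  seg 2: up by d9 = 22/5 → (27, 22/5)
  seg 3: right by d8 = 100 → (127, 22/5)
  seg 4: right by d4 = 6 → (133, 22/5)
  seg 5: left by d6 = 22 → (111, 22/5)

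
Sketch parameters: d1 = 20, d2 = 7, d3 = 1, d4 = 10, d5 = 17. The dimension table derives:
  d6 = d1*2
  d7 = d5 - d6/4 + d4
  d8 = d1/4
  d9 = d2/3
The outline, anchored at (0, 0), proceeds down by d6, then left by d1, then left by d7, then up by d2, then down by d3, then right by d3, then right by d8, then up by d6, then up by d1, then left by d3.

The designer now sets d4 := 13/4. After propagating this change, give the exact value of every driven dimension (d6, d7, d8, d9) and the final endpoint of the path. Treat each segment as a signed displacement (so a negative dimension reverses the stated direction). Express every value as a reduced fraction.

d6 = 40
d7 = 41/4
d8 = 5
d9 = 7/3
endpoint = (-101/4, 26)

Apply edit: d4 := 13/4
  d6 = d1*2 = 40
  d7 = d5 - d6/4 + d4 = 41/4
  d8 = d1/4 = 5
  d9 = d2/3 = 7/3
Walk from origin (0, 0):
  seg 1: down by d6 = 40 → (0, -40)
  seg 2: left by d1 = 20 → (-20, -40)
  seg 3: left by d7 = 41/4 → (-121/4, -40)
  seg 4: up by d2 = 7 → (-121/4, -33)
  seg 5: down by d3 = 1 → (-121/4, -34)
  seg 6: right by d3 = 1 → (-117/4, -34)
  seg 7: right by d8 = 5 → (-97/4, -34)
  seg 8: up by d6 = 40 → (-97/4, 6)
  seg 9: up by d1 = 20 → (-97/4, 26)
  seg 10: left by d3 = 1 → (-101/4, 26)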